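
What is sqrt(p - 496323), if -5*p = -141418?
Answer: I*sqrt(11700985)/5 ≈ 684.13*I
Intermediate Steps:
p = 141418/5 (p = -1/5*(-141418) = 141418/5 ≈ 28284.)
sqrt(p - 496323) = sqrt(141418/5 - 496323) = sqrt(-2340197/5) = I*sqrt(11700985)/5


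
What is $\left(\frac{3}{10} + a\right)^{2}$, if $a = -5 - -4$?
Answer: $\frac{49}{100} \approx 0.49$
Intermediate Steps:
$a = -1$ ($a = -5 + 4 = -1$)
$\left(\frac{3}{10} + a\right)^{2} = \left(\frac{3}{10} - 1\right)^{2} = \left(- \frac{7}{10}\right)^{2} = \frac{49}{100}$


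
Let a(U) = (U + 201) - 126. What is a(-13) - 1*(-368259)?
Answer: 368321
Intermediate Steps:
a(U) = 75 + U (a(U) = (201 + U) - 126 = 75 + U)
a(-13) - 1*(-368259) = (75 - 13) - 1*(-368259) = 62 + 368259 = 368321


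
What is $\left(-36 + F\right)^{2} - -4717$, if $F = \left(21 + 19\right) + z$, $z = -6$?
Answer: $4721$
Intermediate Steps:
$F = 34$ ($F = \left(21 + 19\right) - 6 = 40 - 6 = 34$)
$\left(-36 + F\right)^{2} - -4717 = \left(-36 + 34\right)^{2} - -4717 = \left(-2\right)^{2} + 4717 = 4 + 4717 = 4721$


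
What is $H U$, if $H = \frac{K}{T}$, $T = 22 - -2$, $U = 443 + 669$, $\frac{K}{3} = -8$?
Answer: $-1112$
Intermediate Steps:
$K = -24$ ($K = 3 \left(-8\right) = -24$)
$U = 1112$
$T = 24$ ($T = 22 + 2 = 24$)
$H = -1$ ($H = - \frac{24}{24} = \left(-24\right) \frac{1}{24} = -1$)
$H U = \left(-1\right) 1112 = -1112$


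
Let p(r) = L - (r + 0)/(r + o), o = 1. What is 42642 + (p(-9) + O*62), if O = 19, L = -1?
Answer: 350543/8 ≈ 43818.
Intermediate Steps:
p(r) = -1 - r/(1 + r) (p(r) = -1 - (r + 0)/(r + 1) = -1 - r/(1 + r))
42642 + (p(-9) + O*62) = 42642 + ((-1 - 2*(-9))/(1 - 9) + 19*62) = 42642 + ((-1 + 18)/(-8) + 1178) = 42642 + (-⅛*17 + 1178) = 42642 + (-17/8 + 1178) = 42642 + 9407/8 = 350543/8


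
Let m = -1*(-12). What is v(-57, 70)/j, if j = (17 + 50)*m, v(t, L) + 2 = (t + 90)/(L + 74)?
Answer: -85/38592 ≈ -0.0022025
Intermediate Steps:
m = 12
v(t, L) = -2 + (90 + t)/(74 + L) (v(t, L) = -2 + (t + 90)/(L + 74) = -2 + (90 + t)/(74 + L))
j = 804 (j = (17 + 50)*12 = 67*12 = 804)
v(-57, 70)/j = ((-58 - 57 - 2*70)/(74 + 70))/804 = ((-58 - 57 - 140)/144)*(1/804) = ((1/144)*(-255))*(1/804) = -85/48*1/804 = -85/38592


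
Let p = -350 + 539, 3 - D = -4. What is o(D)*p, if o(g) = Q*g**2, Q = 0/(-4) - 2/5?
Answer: -18522/5 ≈ -3704.4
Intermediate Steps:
D = 7 (D = 3 - 1*(-4) = 3 + 4 = 7)
p = 189
Q = -2/5 (Q = 0*(-1/4) - 2*1/5 = 0 - 2/5 = -2/5 ≈ -0.40000)
o(g) = -2*g**2/5
o(D)*p = -2/5*7**2*189 = -2/5*49*189 = -98/5*189 = -18522/5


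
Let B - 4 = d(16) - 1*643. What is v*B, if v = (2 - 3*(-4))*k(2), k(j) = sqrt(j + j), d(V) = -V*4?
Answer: -19684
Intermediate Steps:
d(V) = -4*V
k(j) = sqrt(2)*sqrt(j) (k(j) = sqrt(2*j) = sqrt(2)*sqrt(j))
v = 28 (v = (2 - 3*(-4))*(sqrt(2)*sqrt(2)) = (2 + 12)*2 = 14*2 = 28)
B = -703 (B = 4 + (-4*16 - 1*643) = 4 + (-64 - 643) = 4 - 707 = -703)
v*B = 28*(-703) = -19684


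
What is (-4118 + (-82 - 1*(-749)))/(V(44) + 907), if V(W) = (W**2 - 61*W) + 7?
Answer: -3451/166 ≈ -20.789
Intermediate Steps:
V(W) = 7 + W**2 - 61*W
(-4118 + (-82 - 1*(-749)))/(V(44) + 907) = (-4118 + (-82 - 1*(-749)))/((7 + 44**2 - 61*44) + 907) = (-4118 + (-82 + 749))/((7 + 1936 - 2684) + 907) = (-4118 + 667)/(-741 + 907) = -3451/166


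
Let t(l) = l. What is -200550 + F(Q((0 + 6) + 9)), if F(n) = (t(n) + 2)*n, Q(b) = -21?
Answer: -200151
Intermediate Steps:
F(n) = n*(2 + n) (F(n) = (n + 2)*n = (2 + n)*n = n*(2 + n))
-200550 + F(Q((0 + 6) + 9)) = -200550 - 21*(2 - 21) = -200550 - 21*(-19) = -200550 + 399 = -200151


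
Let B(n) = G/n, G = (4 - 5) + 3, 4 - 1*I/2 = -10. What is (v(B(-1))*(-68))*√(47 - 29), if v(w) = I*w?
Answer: 11424*√2 ≈ 16156.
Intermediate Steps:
I = 28 (I = 8 - 2*(-10) = 8 + 20 = 28)
G = 2 (G = -1 + 3 = 2)
B(n) = 2/n
v(w) = 28*w
(v(B(-1))*(-68))*√(47 - 29) = ((28*(2/(-1)))*(-68))*√(47 - 29) = ((28*(2*(-1)))*(-68))*√18 = ((28*(-2))*(-68))*(3*√2) = (-56*(-68))*(3*√2) = 3808*(3*√2) = 11424*√2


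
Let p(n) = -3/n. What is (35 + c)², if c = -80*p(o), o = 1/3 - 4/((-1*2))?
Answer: 931225/49 ≈ 19005.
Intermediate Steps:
o = 7/3 (o = 1*(⅓) - 4/(-2) = ⅓ - 4*(-½) = ⅓ + 2 = 7/3 ≈ 2.3333)
c = 720/7 (c = -(-240)/7/3 = -(-240)*3/7 = -80*(-9/7) = 720/7 ≈ 102.86)
(35 + c)² = (35 + 720/7)² = (965/7)² = 931225/49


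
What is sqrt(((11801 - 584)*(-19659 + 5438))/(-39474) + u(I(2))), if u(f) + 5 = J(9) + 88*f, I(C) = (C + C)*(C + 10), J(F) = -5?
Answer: sqrt(158802631522)/4386 ≈ 90.857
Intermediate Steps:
I(C) = 2*C*(10 + C) (I(C) = (2*C)*(10 + C) = 2*C*(10 + C))
u(f) = -10 + 88*f (u(f) = -5 + (-5 + 88*f) = -10 + 88*f)
sqrt(((11801 - 584)*(-19659 + 5438))/(-39474) + u(I(2))) = sqrt(((11801 - 584)*(-19659 + 5438))/(-39474) + (-10 + 88*(2*2*(10 + 2)))) = sqrt((11217*(-14221))*(-1/39474) + (-10 + 88*(2*2*12))) = sqrt(-159516957*(-1/39474) + (-10 + 88*48)) = sqrt(53172319/13158 + (-10 + 4224)) = sqrt(53172319/13158 + 4214) = sqrt(108620131/13158) = sqrt(158802631522)/4386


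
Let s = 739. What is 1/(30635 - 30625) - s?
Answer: -7389/10 ≈ -738.90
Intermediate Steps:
1/(30635 - 30625) - s = 1/(30635 - 30625) - 1*739 = 1/10 - 739 = ⅒ - 739 = -7389/10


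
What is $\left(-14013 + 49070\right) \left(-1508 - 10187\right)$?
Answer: $-409991615$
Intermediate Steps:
$\left(-14013 + 49070\right) \left(-1508 - 10187\right) = 35057 \left(-1508 - 10187\right) = 35057 \left(-11695\right) = -409991615$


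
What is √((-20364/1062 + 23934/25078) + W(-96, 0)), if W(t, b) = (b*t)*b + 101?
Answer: 4*√25484363748993/2219403 ≈ 9.0983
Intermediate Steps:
W(t, b) = 101 + t*b² (W(t, b) = t*b² + 101 = 101 + t*b²)
√((-20364/1062 + 23934/25078) + W(-96, 0)) = √((-20364/1062 + 23934/25078) + (101 - 96*0²)) = √((-20364*1/1062 + 23934*(1/25078)) + (101 - 96*0)) = √((-3394/177 + 11967/12539) + (101 + 0)) = √(-40439207/2219403 + 101) = √(183720496/2219403) = 4*√25484363748993/2219403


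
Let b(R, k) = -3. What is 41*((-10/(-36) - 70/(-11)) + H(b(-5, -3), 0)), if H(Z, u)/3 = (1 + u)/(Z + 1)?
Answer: 20869/99 ≈ 210.80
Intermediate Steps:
H(Z, u) = 3*(1 + u)/(1 + Z) (H(Z, u) = 3*((1 + u)/(Z + 1)) = 3*((1 + u)/(1 + Z)) = 3*(1 + u)/(1 + Z))
41*((-10/(-36) - 70/(-11)) + H(b(-5, -3), 0)) = 41*((-10/(-36) - 70/(-11)) + 3*(1 + 0)/(1 - 3)) = 41*((-10*(-1/36) - 70*(-1/11)) + 3*1/(-2)) = 41*((5/18 + 70/11) + 3*(-1/2)*1) = 41*(1315/198 - 3/2) = 41*(509/99) = 20869/99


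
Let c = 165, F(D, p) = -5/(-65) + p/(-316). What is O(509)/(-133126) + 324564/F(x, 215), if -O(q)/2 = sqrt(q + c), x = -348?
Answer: -36035376/67 + sqrt(674)/66563 ≈ -5.3784e+5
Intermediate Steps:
F(D, p) = 1/13 - p/316 (F(D, p) = -5*(-1/65) + p*(-1/316) = 1/13 - p/316)
O(q) = -2*sqrt(165 + q) (O(q) = -2*sqrt(q + 165) = -2*sqrt(165 + q))
O(509)/(-133126) + 324564/F(x, 215) = -2*sqrt(165 + 509)/(-133126) + 324564/(1/13 - 1/316*215) = -2*sqrt(674)*(-1/133126) + 324564/(1/13 - 215/316) = sqrt(674)/66563 + 324564/(-2479/4108) = sqrt(674)/66563 + 324564*(-4108/2479) = sqrt(674)/66563 - 36035376/67 = -36035376/67 + sqrt(674)/66563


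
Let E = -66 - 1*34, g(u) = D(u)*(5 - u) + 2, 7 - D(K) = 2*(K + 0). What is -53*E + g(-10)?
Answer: 5707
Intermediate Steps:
D(K) = 7 - 2*K (D(K) = 7 - 2*(K + 0) = 7 - 2*K)
g(u) = 2 + (5 - u)*(7 - 2*u) (g(u) = (7 - 2*u)*(5 - u) + 2 = (5 - u)*(7 - 2*u) + 2 = 2 + (5 - u)*(7 - 2*u))
E = -100 (E = -66 - 34 = -100)
-53*E + g(-10) = -53*(-100) + (37 - 17*(-10) + 2*(-10)²) = 5300 + (37 + 170 + 2*100) = 5300 + (37 + 170 + 200) = 5300 + 407 = 5707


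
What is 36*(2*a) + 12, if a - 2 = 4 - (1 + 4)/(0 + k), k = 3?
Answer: 324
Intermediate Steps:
a = 13/3 (a = 2 + (4 - (1 + 4)/(0 + 3)) = 2 + (4 - 5/3) = 2 + 7/3 = 13/3 ≈ 4.3333)
36*(2*a) + 12 = 36*(2*(13/3)) + 12 = 36*(26/3) + 12 = 312 + 12 = 324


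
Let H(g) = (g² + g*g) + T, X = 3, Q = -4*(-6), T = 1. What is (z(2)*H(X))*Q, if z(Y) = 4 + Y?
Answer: 2736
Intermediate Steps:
Q = 24
H(g) = 1 + 2*g² (H(g) = (g² + g*g) + 1 = (g² + g²) + 1 = 2*g² + 1 = 1 + 2*g²)
(z(2)*H(X))*Q = ((4 + 2)*(1 + 2*3²))*24 = (6*(1 + 2*9))*24 = (6*(1 + 18))*24 = (6*19)*24 = 114*24 = 2736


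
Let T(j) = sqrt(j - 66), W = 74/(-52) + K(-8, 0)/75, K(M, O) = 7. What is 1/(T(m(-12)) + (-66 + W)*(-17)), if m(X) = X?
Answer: 4352362950/4982035779361 - 3802500*I*sqrt(78)/4982035779361 ≈ 0.00087361 - 6.7408e-6*I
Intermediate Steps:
W = -2593/1950 (W = 74/(-52) + 7/75 = 74*(-1/52) + 7*(1/75) = -37/26 + 7/75 = -2593/1950 ≈ -1.3297)
T(j) = sqrt(-66 + j)
1/(T(m(-12)) + (-66 + W)*(-17)) = 1/(sqrt(-66 - 12) + (-66 - 2593/1950)*(-17)) = 1/(sqrt(-78) - 131293/1950*(-17)) = 1/(I*sqrt(78) + 2231981/1950) = 1/(2231981/1950 + I*sqrt(78))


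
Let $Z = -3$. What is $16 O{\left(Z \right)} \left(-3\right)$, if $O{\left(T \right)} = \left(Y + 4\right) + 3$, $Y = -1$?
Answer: $-288$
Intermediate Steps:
$O{\left(T \right)} = 6$ ($O{\left(T \right)} = \left(-1 + 4\right) + 3 = 3 + 3 = 6$)
$16 O{\left(Z \right)} \left(-3\right) = 16 \cdot 6 \left(-3\right) = 96 \left(-3\right) = -288$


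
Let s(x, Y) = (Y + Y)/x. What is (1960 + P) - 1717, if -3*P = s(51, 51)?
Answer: 727/3 ≈ 242.33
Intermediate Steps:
s(x, Y) = 2*Y/x (s(x, Y) = (2*Y)/x = 2*Y/x)
P = -2/3 (P = -2*51/(3*51) = -1/3*2 = -2/3 ≈ -0.66667)
(1960 + P) - 1717 = (1960 - 2/3) - 1717 = 5878/3 - 1717 = 727/3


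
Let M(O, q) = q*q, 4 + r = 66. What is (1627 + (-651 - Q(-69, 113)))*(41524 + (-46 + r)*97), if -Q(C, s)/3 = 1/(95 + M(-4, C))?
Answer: 51039233971/1214 ≈ 4.2042e+7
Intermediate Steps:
r = 62 (r = -4 + 66 = 62)
M(O, q) = q²
Q(C, s) = -3/(95 + C²)
(1627 + (-651 - Q(-69, 113)))*(41524 + (-46 + r)*97) = (1627 + (-651 - (-3)/(95 + (-69)²)))*(41524 + (-46 + 62)*97) = (1627 + (-651 - (-3)/(95 + 4761)))*(41524 + 16*97) = (1627 + (-651 - (-3)/4856))*(41524 + 1552) = (1627 + (-651 - (-3)/4856))*43076 = (1627 + (-651 - 1*(-3/4856)))*43076 = (1627 + (-651 + 3/4856))*43076 = (1627 - 3161253/4856)*43076 = (4739459/4856)*43076 = 51039233971/1214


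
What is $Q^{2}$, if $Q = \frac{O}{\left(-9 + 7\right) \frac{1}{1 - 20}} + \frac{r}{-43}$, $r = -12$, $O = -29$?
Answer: $\frac{560221561}{7396} \approx 75747.0$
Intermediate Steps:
$Q = - \frac{23669}{86}$ ($Q = - \frac{29}{\left(-9 + 7\right) \frac{1}{1 - 20}} - \frac{12}{-43} = - \frac{29}{\left(-2\right) \frac{1}{-19}} - - \frac{12}{43} = - \frac{29}{\left(-2\right) \left(- \frac{1}{19}\right)} + \frac{12}{43} = - \frac{29}{\frac{2}{19}} + \frac{12}{43} = \left(-29\right) \frac{19}{2} + \frac{12}{43} = - \frac{551}{2} + \frac{12}{43} = - \frac{23669}{86} \approx -275.22$)
$Q^{2} = \left(- \frac{23669}{86}\right)^{2} = \frac{560221561}{7396}$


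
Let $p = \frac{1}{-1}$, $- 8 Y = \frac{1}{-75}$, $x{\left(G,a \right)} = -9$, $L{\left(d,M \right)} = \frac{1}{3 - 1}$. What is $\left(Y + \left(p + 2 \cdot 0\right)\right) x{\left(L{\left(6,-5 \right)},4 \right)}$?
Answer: $\frac{1797}{200} \approx 8.985$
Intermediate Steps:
$L{\left(d,M \right)} = \frac{1}{2}$
$Y = \frac{1}{600}$ ($Y = - \frac{1}{8 \left(-75\right)} = \left(- \frac{1}{8}\right) \left(- \frac{1}{75}\right) = \frac{1}{600} \approx 0.0016667$)
$p = -1$
$\left(Y + \left(p + 2 \cdot 0\right)\right) x{\left(L{\left(6,-5 \right)},4 \right)} = \left(\frac{1}{600} + \left(-1 + 2 \cdot 0\right)\right) \left(-9\right) = \left(\frac{1}{600} + \left(-1 + 0\right)\right) \left(-9\right) = \left(\frac{1}{600} - 1\right) \left(-9\right) = \left(- \frac{599}{600}\right) \left(-9\right) = \frac{1797}{200}$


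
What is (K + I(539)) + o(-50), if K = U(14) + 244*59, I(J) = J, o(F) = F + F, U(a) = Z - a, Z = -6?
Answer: 14815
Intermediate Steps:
U(a) = -6 - a
o(F) = 2*F
K = 14376 (K = (-6 - 1*14) + 244*59 = (-6 - 14) + 14396 = -20 + 14396 = 14376)
(K + I(539)) + o(-50) = (14376 + 539) + 2*(-50) = 14915 - 100 = 14815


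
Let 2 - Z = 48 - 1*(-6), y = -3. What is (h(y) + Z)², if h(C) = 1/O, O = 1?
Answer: 2601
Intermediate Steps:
h(C) = 1 (h(C) = 1/1 = 1)
Z = -52 (Z = 2 - (48 - 1*(-6)) = 2 - (48 + 6) = 2 - 1*54 = 2 - 54 = -52)
(h(y) + Z)² = (1 - 52)² = (-51)² = 2601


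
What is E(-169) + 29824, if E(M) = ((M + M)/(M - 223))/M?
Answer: 5845503/196 ≈ 29824.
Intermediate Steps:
E(M) = 2/(-223 + M) (E(M) = ((2*M)/(-223 + M))/M = (2*M/(-223 + M))/M = 2/(-223 + M))
E(-169) + 29824 = 2/(-223 - 169) + 29824 = 2/(-392) + 29824 = 2*(-1/392) + 29824 = -1/196 + 29824 = 5845503/196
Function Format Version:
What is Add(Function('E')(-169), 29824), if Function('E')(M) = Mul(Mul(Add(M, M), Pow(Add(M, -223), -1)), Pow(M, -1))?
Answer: Rational(5845503, 196) ≈ 29824.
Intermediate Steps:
Function('E')(M) = Mul(2, Pow(Add(-223, M), -1)) (Function('E')(M) = Mul(Mul(Mul(2, M), Pow(Add(-223, M), -1)), Pow(M, -1)) = Mul(Mul(2, M, Pow(Add(-223, M), -1)), Pow(M, -1)) = Mul(2, Pow(Add(-223, M), -1)))
Add(Function('E')(-169), 29824) = Add(Mul(2, Pow(Add(-223, -169), -1)), 29824) = Add(Mul(2, Pow(-392, -1)), 29824) = Add(Mul(2, Rational(-1, 392)), 29824) = Add(Rational(-1, 196), 29824) = Rational(5845503, 196)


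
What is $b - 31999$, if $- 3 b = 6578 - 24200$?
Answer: $-26125$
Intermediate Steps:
$b = 5874$ ($b = - \frac{6578 - 24200}{3} = \left(- \frac{1}{3}\right) \left(-17622\right) = 5874$)
$b - 31999 = 5874 - 31999 = -26125$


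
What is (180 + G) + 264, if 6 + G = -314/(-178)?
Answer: 39139/89 ≈ 439.76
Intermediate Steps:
G = -377/89 (G = -6 - 314/(-178) = -6 - 314*(-1/178) = -6 + 157/89 = -377/89 ≈ -4.2360)
(180 + G) + 264 = (180 - 377/89) + 264 = 15643/89 + 264 = 39139/89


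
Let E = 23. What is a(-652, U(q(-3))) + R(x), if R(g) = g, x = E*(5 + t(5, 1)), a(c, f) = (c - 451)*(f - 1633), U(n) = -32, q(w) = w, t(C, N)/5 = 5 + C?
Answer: 1837760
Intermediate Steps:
t(C, N) = 25 + 5*C (t(C, N) = 5*(5 + C) = 25 + 5*C)
a(c, f) = (-1633 + f)*(-451 + c) (a(c, f) = (-451 + c)*(-1633 + f) = (-1633 + f)*(-451 + c))
x = 1265 (x = 23*(5 + (25 + 5*5)) = 23*(5 + (25 + 25)) = 23*(5 + 50) = 23*55 = 1265)
a(-652, U(q(-3))) + R(x) = (736483 - 1633*(-652) - 451*(-32) - 652*(-32)) + 1265 = (736483 + 1064716 + 14432 + 20864) + 1265 = 1836495 + 1265 = 1837760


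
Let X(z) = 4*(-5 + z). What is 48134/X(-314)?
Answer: -24067/638 ≈ -37.723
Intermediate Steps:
X(z) = -20 + 4*z
48134/X(-314) = 48134/(-20 + 4*(-314)) = 48134/(-20 - 1256) = 48134/(-1276) = 48134*(-1/1276) = -24067/638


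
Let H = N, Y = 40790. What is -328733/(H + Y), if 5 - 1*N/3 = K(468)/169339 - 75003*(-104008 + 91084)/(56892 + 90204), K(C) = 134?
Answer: -25272962139098/1617206064121 ≈ -15.628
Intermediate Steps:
N = -1518725301619/76879906 (N = 15 - 3*(134/169339 - 75003*(-104008 + 91084)/(56892 + 90204)) = 15 - 3*(134*(1/169339) - 75003/(147096/(-12924))) = 15 - 3*(134/169339 - 75003/(147096*(-1/12924))) = 15 - 3*(134/169339 - 75003/(-4086/359)) = 15 - 3*(134/169339 - 75003*(-359/4086)) = 15 - 3*(134/169339 + 8975359/1362) = 15 - 3*1519878500209/230639718 = 15 - 1519878500209/76879906 = -1518725301619/76879906 ≈ -19755.)
H = -1518725301619/76879906 ≈ -19755.
-328733/(H + Y) = -328733/(-1518725301619/76879906 + 40790) = -328733/1617206064121/76879906 = -328733*76879906/1617206064121 = -25272962139098/1617206064121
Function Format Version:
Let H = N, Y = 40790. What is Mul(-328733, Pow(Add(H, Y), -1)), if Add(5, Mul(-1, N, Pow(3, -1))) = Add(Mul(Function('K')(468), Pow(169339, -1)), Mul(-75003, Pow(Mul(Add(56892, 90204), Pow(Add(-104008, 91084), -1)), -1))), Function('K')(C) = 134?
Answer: Rational(-25272962139098, 1617206064121) ≈ -15.628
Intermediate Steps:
N = Rational(-1518725301619, 76879906) (N = Add(15, Mul(-3, Add(Mul(134, Pow(169339, -1)), Mul(-75003, Pow(Mul(Add(56892, 90204), Pow(Add(-104008, 91084), -1)), -1))))) = Add(15, Mul(-3, Add(Mul(134, Rational(1, 169339)), Mul(-75003, Pow(Mul(147096, Pow(-12924, -1)), -1))))) = Add(15, Mul(-3, Add(Rational(134, 169339), Mul(-75003, Pow(Mul(147096, Rational(-1, 12924)), -1))))) = Add(15, Mul(-3, Add(Rational(134, 169339), Mul(-75003, Pow(Rational(-4086, 359), -1))))) = Add(15, Mul(-3, Add(Rational(134, 169339), Mul(-75003, Rational(-359, 4086))))) = Add(15, Mul(-3, Add(Rational(134, 169339), Rational(8975359, 1362)))) = Add(15, Mul(-3, Rational(1519878500209, 230639718))) = Add(15, Rational(-1519878500209, 76879906)) = Rational(-1518725301619, 76879906) ≈ -19755.)
H = Rational(-1518725301619, 76879906) ≈ -19755.
Mul(-328733, Pow(Add(H, Y), -1)) = Mul(-328733, Pow(Add(Rational(-1518725301619, 76879906), 40790), -1)) = Mul(-328733, Pow(Rational(1617206064121, 76879906), -1)) = Mul(-328733, Rational(76879906, 1617206064121)) = Rational(-25272962139098, 1617206064121)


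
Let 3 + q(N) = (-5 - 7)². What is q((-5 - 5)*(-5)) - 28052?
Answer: -27911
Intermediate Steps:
q(N) = 141 (q(N) = -3 + (-5 - 7)² = -3 + (-12)² = -3 + 144 = 141)
q((-5 - 5)*(-5)) - 28052 = 141 - 28052 = -27911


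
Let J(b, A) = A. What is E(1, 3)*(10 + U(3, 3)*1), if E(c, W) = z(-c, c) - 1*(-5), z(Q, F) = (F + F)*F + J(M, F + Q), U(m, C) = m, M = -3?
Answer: 91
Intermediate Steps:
z(Q, F) = F + Q + 2*F**2 (z(Q, F) = (F + F)*F + (F + Q) = (2*F)*F + (F + Q) = 2*F**2 + (F + Q) = F + Q + 2*F**2)
E(c, W) = 5 + 2*c**2 (E(c, W) = (c - c + 2*c**2) - 1*(-5) = 2*c**2 + 5 = 5 + 2*c**2)
E(1, 3)*(10 + U(3, 3)*1) = (5 + 2*1**2)*(10 + 3*1) = (5 + 2*1)*(10 + 3) = (5 + 2)*13 = 7*13 = 91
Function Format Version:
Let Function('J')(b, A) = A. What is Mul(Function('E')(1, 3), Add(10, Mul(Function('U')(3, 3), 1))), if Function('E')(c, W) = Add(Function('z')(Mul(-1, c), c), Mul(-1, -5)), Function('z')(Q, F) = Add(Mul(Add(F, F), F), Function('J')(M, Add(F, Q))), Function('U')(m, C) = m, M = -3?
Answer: 91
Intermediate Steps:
Function('z')(Q, F) = Add(F, Q, Mul(2, Pow(F, 2))) (Function('z')(Q, F) = Add(Mul(Add(F, F), F), Add(F, Q)) = Add(Mul(Mul(2, F), F), Add(F, Q)) = Add(Mul(2, Pow(F, 2)), Add(F, Q)) = Add(F, Q, Mul(2, Pow(F, 2))))
Function('E')(c, W) = Add(5, Mul(2, Pow(c, 2))) (Function('E')(c, W) = Add(Add(c, Mul(-1, c), Mul(2, Pow(c, 2))), Mul(-1, -5)) = Add(Mul(2, Pow(c, 2)), 5) = Add(5, Mul(2, Pow(c, 2))))
Mul(Function('E')(1, 3), Add(10, Mul(Function('U')(3, 3), 1))) = Mul(Add(5, Mul(2, Pow(1, 2))), Add(10, Mul(3, 1))) = Mul(Add(5, Mul(2, 1)), Add(10, 3)) = Mul(Add(5, 2), 13) = Mul(7, 13) = 91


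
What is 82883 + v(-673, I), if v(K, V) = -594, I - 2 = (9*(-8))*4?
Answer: 82289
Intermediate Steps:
I = -286 (I = 2 + (9*(-8))*4 = 2 - 72*4 = 2 - 288 = -286)
82883 + v(-673, I) = 82883 - 594 = 82289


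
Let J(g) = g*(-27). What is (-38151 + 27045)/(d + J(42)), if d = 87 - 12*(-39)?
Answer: 3702/193 ≈ 19.181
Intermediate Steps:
J(g) = -27*g
d = 555 (d = 87 + 468 = 555)
(-38151 + 27045)/(d + J(42)) = (-38151 + 27045)/(555 - 27*42) = -11106/(555 - 1134) = -11106/(-579) = -11106*(-1/579) = 3702/193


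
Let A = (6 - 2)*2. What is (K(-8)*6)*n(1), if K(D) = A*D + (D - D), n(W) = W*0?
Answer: 0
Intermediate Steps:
A = 8 (A = 4*2 = 8)
n(W) = 0
K(D) = 8*D (K(D) = 8*D + (D - D) = 8*D + 0 = 8*D)
(K(-8)*6)*n(1) = ((8*(-8))*6)*0 = -64*6*0 = -384*0 = 0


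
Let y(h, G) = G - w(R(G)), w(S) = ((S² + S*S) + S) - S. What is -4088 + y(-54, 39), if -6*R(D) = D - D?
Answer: -4049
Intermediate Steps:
R(D) = 0 (R(D) = -(D - D)/6 = -⅙*0 = 0)
w(S) = 2*S² (w(S) = ((S² + S²) + S) - S = (2*S² + S) - S = (S + 2*S²) - S = 2*S²)
y(h, G) = G (y(h, G) = G - 2*0² = G - 2*0 = G - 1*0 = G + 0 = G)
-4088 + y(-54, 39) = -4088 + 39 = -4049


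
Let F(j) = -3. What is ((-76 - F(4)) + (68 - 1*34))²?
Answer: 1521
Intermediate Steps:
((-76 - F(4)) + (68 - 1*34))² = ((-76 - 1*(-3)) + (68 - 1*34))² = ((-76 + 3) + (68 - 34))² = (-73 + 34)² = (-39)² = 1521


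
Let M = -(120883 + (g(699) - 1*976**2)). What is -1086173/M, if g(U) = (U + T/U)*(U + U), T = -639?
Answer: 1086173/144231 ≈ 7.5308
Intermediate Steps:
g(U) = 2*U*(U - 639/U) (g(U) = (U - 639/U)*(U + U) = (U - 639/U)*(2*U) = 2*U*(U - 639/U))
M = -144231 (M = -(120883 + ((-1278 + 2*699**2) - 1*976**2)) = -(120883 + ((-1278 + 2*488601) - 1*952576)) = -(120883 + ((-1278 + 977202) - 952576)) = -(120883 + (975924 - 952576)) = -(120883 + 23348) = -1*144231 = -144231)
-1086173/M = -1086173/(-144231) = -1086173*(-1/144231) = 1086173/144231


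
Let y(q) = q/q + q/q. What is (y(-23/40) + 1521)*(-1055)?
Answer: -1606765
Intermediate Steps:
y(q) = 2 (y(q) = 1 + 1 = 2)
(y(-23/40) + 1521)*(-1055) = (2 + 1521)*(-1055) = 1523*(-1055) = -1606765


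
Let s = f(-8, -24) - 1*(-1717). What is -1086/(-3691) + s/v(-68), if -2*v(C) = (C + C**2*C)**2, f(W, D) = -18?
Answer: 53708259478991/182538866375000 ≈ 0.29423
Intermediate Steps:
s = 1699 (s = -18 - 1*(-1717) = -18 + 1717 = 1699)
v(C) = -(C + C**3)**2/2 (v(C) = -(C + C**2*C)**2/2 = -(C + C**3)**2/2)
-1086/(-3691) + s/v(-68) = -1086/(-3691) + 1699/((-1/2*(-68)**2*(1 + (-68)**2)**2)) = -1086*(-1/3691) + 1699/((-1/2*4624*(1 + 4624)**2)) = 1086/3691 + 1699/((-1/2*4624*4625**2)) = 1086/3691 + 1699/((-1/2*4624*21390625)) = 1086/3691 + 1699/(-49455125000) = 1086/3691 + 1699*(-1/49455125000) = 1086/3691 - 1699/49455125000 = 53708259478991/182538866375000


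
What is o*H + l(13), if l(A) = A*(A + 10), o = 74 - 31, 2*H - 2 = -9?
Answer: 297/2 ≈ 148.50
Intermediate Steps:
H = -7/2 (H = 1 + (½)*(-9) = 1 - 9/2 = -7/2 ≈ -3.5000)
o = 43
l(A) = A*(10 + A)
o*H + l(13) = 43*(-7/2) + 13*(10 + 13) = -301/2 + 13*23 = -301/2 + 299 = 297/2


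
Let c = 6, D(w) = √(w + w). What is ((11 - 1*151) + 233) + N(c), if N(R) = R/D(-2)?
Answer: 93 - 3*I ≈ 93.0 - 3.0*I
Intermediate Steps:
D(w) = √2*√w (D(w) = √(2*w) = √2*√w)
N(R) = -I*R/2 (N(R) = R/((√2*√(-2))) = R/((√2*(I*√2))) = R/((2*I)) = R*(-I/2) = -I*R/2)
((11 - 1*151) + 233) + N(c) = ((11 - 1*151) + 233) - ½*I*6 = ((11 - 151) + 233) - 3*I = (-140 + 233) - 3*I = 93 - 3*I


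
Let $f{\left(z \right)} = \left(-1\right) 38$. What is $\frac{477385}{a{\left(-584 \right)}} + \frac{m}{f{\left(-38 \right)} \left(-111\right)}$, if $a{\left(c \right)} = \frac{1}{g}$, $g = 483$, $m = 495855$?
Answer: $\frac{324191364015}{1406} \approx 2.3058 \cdot 10^{8}$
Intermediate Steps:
$f{\left(z \right)} = -38$
$a{\left(c \right)} = \frac{1}{483}$
$\frac{477385}{a{\left(-584 \right)}} + \frac{m}{f{\left(-38 \right)} \left(-111\right)} = 477385 \frac{1}{\frac{1}{483}} + \frac{495855}{\left(-38\right) \left(-111\right)} = 477385 \cdot 483 + \frac{495855}{4218} = 230576955 + 495855 \cdot \frac{1}{4218} = 230576955 + \frac{165285}{1406} = \frac{324191364015}{1406}$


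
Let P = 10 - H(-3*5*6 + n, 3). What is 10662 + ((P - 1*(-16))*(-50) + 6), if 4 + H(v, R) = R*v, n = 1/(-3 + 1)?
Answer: -4407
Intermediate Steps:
n = -½ (n = 1/(-2) = -½ ≈ -0.50000)
H(v, R) = -4 + R*v
P = 571/2 (P = 10 - (-4 + 3*(-3*5*6 - ½)) = 10 - (-4 + 3*(-15*6 - ½)) = 10 - (-4 + 3*(-90 - ½)) = 10 - (-4 + 3*(-181/2)) = 10 - (-4 - 543/2) = 10 - 1*(-551/2) = 10 + 551/2 = 571/2 ≈ 285.50)
10662 + ((P - 1*(-16))*(-50) + 6) = 10662 + ((571/2 - 1*(-16))*(-50) + 6) = 10662 + ((571/2 + 16)*(-50) + 6) = 10662 + ((603/2)*(-50) + 6) = 10662 + (-15075 + 6) = 10662 - 15069 = -4407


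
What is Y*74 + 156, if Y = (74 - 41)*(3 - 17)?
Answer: -34032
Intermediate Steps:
Y = -462 (Y = 33*(-14) = -462)
Y*74 + 156 = -462*74 + 156 = -34188 + 156 = -34032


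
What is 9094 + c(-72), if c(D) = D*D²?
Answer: -364154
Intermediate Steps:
c(D) = D³
9094 + c(-72) = 9094 + (-72)³ = 9094 - 373248 = -364154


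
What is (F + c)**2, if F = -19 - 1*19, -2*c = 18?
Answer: 2209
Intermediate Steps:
c = -9 (c = -1/2*18 = -9)
F = -38 (F = -19 - 19 = -38)
(F + c)**2 = (-38 - 9)**2 = (-47)**2 = 2209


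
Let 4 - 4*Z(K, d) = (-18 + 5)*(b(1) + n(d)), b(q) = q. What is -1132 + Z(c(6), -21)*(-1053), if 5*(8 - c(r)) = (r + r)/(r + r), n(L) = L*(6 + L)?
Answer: -1083616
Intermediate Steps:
c(r) = 39/5 (c(r) = 8 - (r + r)/(5*(r + r)) = 8 - 2*r/(5*(2*r)) = 8 - 2*r*1/(2*r)/5 = 8 - 1/5*1 = 8 - 1/5 = 39/5)
Z(K, d) = 17/4 + 13*d*(6 + d)/4 (Z(K, d) = 1 - (-18 + 5)*(1 + d*(6 + d))/4 = 1 - (-13)*(1 + d*(6 + d))/4 = 1 - (-13 - 13*d*(6 + d))/4 = 1 + (13/4 + 13*d*(6 + d)/4) = 17/4 + 13*d*(6 + d)/4)
-1132 + Z(c(6), -21)*(-1053) = -1132 + (17/4 + (13/4)*(-21)*(6 - 21))*(-1053) = -1132 + (17/4 + (13/4)*(-21)*(-15))*(-1053) = -1132 + (17/4 + 4095/4)*(-1053) = -1132 + 1028*(-1053) = -1132 - 1082484 = -1083616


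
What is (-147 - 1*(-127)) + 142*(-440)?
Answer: -62500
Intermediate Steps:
(-147 - 1*(-127)) + 142*(-440) = (-147 + 127) - 62480 = -20 - 62480 = -62500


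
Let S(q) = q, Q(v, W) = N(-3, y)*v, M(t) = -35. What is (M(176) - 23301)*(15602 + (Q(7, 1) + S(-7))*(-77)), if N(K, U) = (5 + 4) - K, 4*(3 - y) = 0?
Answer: -225729128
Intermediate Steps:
y = 3 (y = 3 - ¼*0 = 3 + 0 = 3)
N(K, U) = 9 - K
Q(v, W) = 12*v (Q(v, W) = (9 - 1*(-3))*v = (9 + 3)*v = 12*v)
(M(176) - 23301)*(15602 + (Q(7, 1) + S(-7))*(-77)) = (-35 - 23301)*(15602 + (12*7 - 7)*(-77)) = -23336*(15602 + (84 - 7)*(-77)) = -23336*(15602 + 77*(-77)) = -23336*(15602 - 5929) = -23336*9673 = -225729128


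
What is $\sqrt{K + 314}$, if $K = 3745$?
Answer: $3 \sqrt{451} \approx 63.71$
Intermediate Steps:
$\sqrt{K + 314} = \sqrt{3745 + 314} = \sqrt{4059} = 3 \sqrt{451}$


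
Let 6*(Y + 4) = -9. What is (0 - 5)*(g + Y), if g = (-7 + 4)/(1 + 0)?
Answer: 85/2 ≈ 42.500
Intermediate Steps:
g = -3 (g = -3/1 = -3*1 = -3)
Y = -11/2 (Y = -4 + (⅙)*(-9) = -4 - 3/2 = -11/2 ≈ -5.5000)
(0 - 5)*(g + Y) = (0 - 5)*(-3 - 11/2) = -5*(-17/2) = 85/2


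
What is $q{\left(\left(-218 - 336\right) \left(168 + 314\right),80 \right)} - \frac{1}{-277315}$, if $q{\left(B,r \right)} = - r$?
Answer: $- \frac{22185199}{277315} \approx -80.0$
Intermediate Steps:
$q{\left(\left(-218 - 336\right) \left(168 + 314\right),80 \right)} - \frac{1}{-277315} = \left(-1\right) 80 - \frac{1}{-277315} = -80 - - \frac{1}{277315} = -80 + \frac{1}{277315} = - \frac{22185199}{277315}$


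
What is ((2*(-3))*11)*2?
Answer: -132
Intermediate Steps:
((2*(-3))*11)*2 = -6*11*2 = -66*2 = -132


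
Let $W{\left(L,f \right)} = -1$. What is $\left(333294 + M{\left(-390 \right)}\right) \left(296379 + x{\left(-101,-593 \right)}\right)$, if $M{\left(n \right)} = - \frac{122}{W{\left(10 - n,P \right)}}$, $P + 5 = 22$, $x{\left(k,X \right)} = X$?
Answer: $98619784976$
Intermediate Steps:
$P = 17$ ($P = -5 + 22 = 17$)
$M{\left(n \right)} = 122$ ($M{\left(n \right)} = - \frac{122}{-1} = \left(-122\right) \left(-1\right) = 122$)
$\left(333294 + M{\left(-390 \right)}\right) \left(296379 + x{\left(-101,-593 \right)}\right) = \left(333294 + 122\right) \left(296379 - 593\right) = 333416 \cdot 295786 = 98619784976$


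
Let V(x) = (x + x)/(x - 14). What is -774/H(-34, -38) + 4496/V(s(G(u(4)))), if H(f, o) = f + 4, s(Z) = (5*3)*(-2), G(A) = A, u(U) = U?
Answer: 49843/15 ≈ 3322.9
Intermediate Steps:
s(Z) = -30 (s(Z) = 15*(-2) = -30)
H(f, o) = 4 + f
V(x) = 2*x/(-14 + x) (V(x) = (2*x)/(-14 + x) = 2*x/(-14 + x))
-774/H(-34, -38) + 4496/V(s(G(u(4)))) = -774/(4 - 34) + 4496/((2*(-30)/(-14 - 30))) = -774/(-30) + 4496/((2*(-30)/(-44))) = -774*(-1/30) + 4496/((2*(-30)*(-1/44))) = 129/5 + 4496/(15/11) = 129/5 + 4496*(11/15) = 129/5 + 49456/15 = 49843/15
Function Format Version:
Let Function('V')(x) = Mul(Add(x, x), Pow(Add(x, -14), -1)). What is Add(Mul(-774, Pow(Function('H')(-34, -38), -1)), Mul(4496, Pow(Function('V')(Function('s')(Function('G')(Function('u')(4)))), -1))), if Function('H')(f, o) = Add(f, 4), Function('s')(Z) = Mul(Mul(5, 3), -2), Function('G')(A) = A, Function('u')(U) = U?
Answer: Rational(49843, 15) ≈ 3322.9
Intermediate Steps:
Function('s')(Z) = -30 (Function('s')(Z) = Mul(15, -2) = -30)
Function('H')(f, o) = Add(4, f)
Function('V')(x) = Mul(2, x, Pow(Add(-14, x), -1)) (Function('V')(x) = Mul(Mul(2, x), Pow(Add(-14, x), -1)) = Mul(2, x, Pow(Add(-14, x), -1)))
Add(Mul(-774, Pow(Function('H')(-34, -38), -1)), Mul(4496, Pow(Function('V')(Function('s')(Function('G')(Function('u')(4)))), -1))) = Add(Mul(-774, Pow(Add(4, -34), -1)), Mul(4496, Pow(Mul(2, -30, Pow(Add(-14, -30), -1)), -1))) = Add(Mul(-774, Pow(-30, -1)), Mul(4496, Pow(Mul(2, -30, Pow(-44, -1)), -1))) = Add(Mul(-774, Rational(-1, 30)), Mul(4496, Pow(Mul(2, -30, Rational(-1, 44)), -1))) = Add(Rational(129, 5), Mul(4496, Pow(Rational(15, 11), -1))) = Add(Rational(129, 5), Mul(4496, Rational(11, 15))) = Add(Rational(129, 5), Rational(49456, 15)) = Rational(49843, 15)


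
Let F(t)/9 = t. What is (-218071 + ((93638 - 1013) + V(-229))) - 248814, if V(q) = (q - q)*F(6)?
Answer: -374260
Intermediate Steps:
F(t) = 9*t
V(q) = 0 (V(q) = (q - q)*(9*6) = 0*54 = 0)
(-218071 + ((93638 - 1013) + V(-229))) - 248814 = (-218071 + ((93638 - 1013) + 0)) - 248814 = (-218071 + (92625 + 0)) - 248814 = (-218071 + 92625) - 248814 = -125446 - 248814 = -374260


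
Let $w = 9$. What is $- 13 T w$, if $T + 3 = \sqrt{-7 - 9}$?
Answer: $351 - 468 i \approx 351.0 - 468.0 i$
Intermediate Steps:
$T = -3 + 4 i$ ($T = -3 + \sqrt{-7 - 9} = -3 + \sqrt{-16} = -3 + 4 i \approx -3.0 + 4.0 i$)
$- 13 T w = - 13 \left(-3 + 4 i\right) 9 = \left(39 - 52 i\right) 9 = 351 - 468 i$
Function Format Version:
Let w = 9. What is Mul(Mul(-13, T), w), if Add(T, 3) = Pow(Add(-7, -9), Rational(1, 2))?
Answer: Add(351, Mul(-468, I)) ≈ Add(351.00, Mul(-468.00, I))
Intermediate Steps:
T = Add(-3, Mul(4, I)) (T = Add(-3, Pow(Add(-7, -9), Rational(1, 2))) = Add(-3, Pow(-16, Rational(1, 2))) = Add(-3, Mul(4, I)) ≈ Add(-3.0000, Mul(4.0000, I)))
Mul(Mul(-13, T), w) = Mul(Mul(-13, Add(-3, Mul(4, I))), 9) = Mul(Add(39, Mul(-52, I)), 9) = Add(351, Mul(-468, I))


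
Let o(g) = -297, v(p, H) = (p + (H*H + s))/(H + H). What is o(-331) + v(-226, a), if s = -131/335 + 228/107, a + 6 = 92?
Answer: -1574034967/6165340 ≈ -255.30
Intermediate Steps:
a = 86 (a = -6 + 92 = 86)
s = 62363/35845 (s = -131*1/335 + 228*(1/107) = -131/335 + 228/107 = 62363/35845 ≈ 1.7398)
v(p, H) = (62363/35845 + p + H**2)/(2*H) (v(p, H) = (p + (H*H + 62363/35845))/(H + H) = (p + (H**2 + 62363/35845))/((2*H)) = (p + (62363/35845 + H**2))*(1/(2*H)) = (62363/35845 + p + H**2)*(1/(2*H)) = (62363/35845 + p + H**2)/(2*H))
o(-331) + v(-226, a) = -297 + (1/71690)*(62363 + 35845*(-226) + 35845*86**2)/86 = -297 + (1/71690)*(1/86)*(62363 - 8100970 + 35845*7396) = -297 + (1/71690)*(1/86)*(62363 - 8100970 + 265109620) = -297 + (1/71690)*(1/86)*257071013 = -297 + 257071013/6165340 = -1574034967/6165340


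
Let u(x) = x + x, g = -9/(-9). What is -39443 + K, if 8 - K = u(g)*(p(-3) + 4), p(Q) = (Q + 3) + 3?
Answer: -39449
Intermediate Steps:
p(Q) = 6 + Q (p(Q) = (3 + Q) + 3 = 6 + Q)
g = 1 (g = -9*(-⅑) = 1)
u(x) = 2*x
K = -6 (K = 8 - 2*1*((6 - 3) + 4) = 8 - 2*(3 + 4) = 8 - 2*7 = 8 - 1*14 = 8 - 14 = -6)
-39443 + K = -39443 - 6 = -39449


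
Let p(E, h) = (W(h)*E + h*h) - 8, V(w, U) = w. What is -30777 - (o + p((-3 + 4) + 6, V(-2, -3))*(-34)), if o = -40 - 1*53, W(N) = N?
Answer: -31296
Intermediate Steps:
o = -93 (o = -40 - 53 = -93)
p(E, h) = -8 + h² + E*h (p(E, h) = (h*E + h*h) - 8 = (E*h + h²) - 8 = (h² + E*h) - 8 = -8 + h² + E*h)
-30777 - (o + p((-3 + 4) + 6, V(-2, -3))*(-34)) = -30777 - (-93 + (-8 + (-2)² + ((-3 + 4) + 6)*(-2))*(-34)) = -30777 - (-93 + (-8 + 4 + (1 + 6)*(-2))*(-34)) = -30777 - (-93 + (-8 + 4 + 7*(-2))*(-34)) = -30777 - (-93 + (-8 + 4 - 14)*(-34)) = -30777 - (-93 - 18*(-34)) = -30777 - (-93 + 612) = -30777 - 1*519 = -30777 - 519 = -31296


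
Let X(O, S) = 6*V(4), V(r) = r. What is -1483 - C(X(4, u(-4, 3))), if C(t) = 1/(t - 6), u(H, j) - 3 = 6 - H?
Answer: -26695/18 ≈ -1483.1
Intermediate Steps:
u(H, j) = 9 - H (u(H, j) = 3 + (6 - H) = 9 - H)
X(O, S) = 24 (X(O, S) = 6*4 = 24)
C(t) = 1/(-6 + t)
-1483 - C(X(4, u(-4, 3))) = -1483 - 1/(-6 + 24) = -1483 - 1/18 = -26695/18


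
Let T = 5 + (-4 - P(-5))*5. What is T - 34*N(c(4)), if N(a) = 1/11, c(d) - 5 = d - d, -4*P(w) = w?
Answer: -1071/44 ≈ -24.341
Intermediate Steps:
P(w) = -w/4
c(d) = 5 (c(d) = 5 + (d - d) = 5 + 0 = 5)
N(a) = 1/11
T = -85/4 (T = 5 + (-4 - (-1)*(-5)/4)*5 = 5 + (-4 - 1*5/4)*5 = 5 + (-4 - 5/4)*5 = 5 - 21/4*5 = 5 - 105/4 = -85/4 ≈ -21.250)
T - 34*N(c(4)) = -85/4 - 34*1/11 = -85/4 - 34/11 = -1071/44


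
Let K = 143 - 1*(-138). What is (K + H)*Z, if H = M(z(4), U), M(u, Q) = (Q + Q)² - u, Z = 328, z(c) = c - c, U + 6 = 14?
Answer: 176136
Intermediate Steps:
U = 8 (U = -6 + 14 = 8)
z(c) = 0
M(u, Q) = -u + 4*Q² (M(u, Q) = (2*Q)² - u = 4*Q² - u = -u + 4*Q²)
H = 256 (H = -1*0 + 4*8² = 0 + 4*64 = 0 + 256 = 256)
K = 281 (K = 143 + 138 = 281)
(K + H)*Z = (281 + 256)*328 = 537*328 = 176136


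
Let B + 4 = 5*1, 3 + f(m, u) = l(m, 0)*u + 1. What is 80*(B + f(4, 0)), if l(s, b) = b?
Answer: -80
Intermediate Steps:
f(m, u) = -2 (f(m, u) = -3 + (0*u + 1) = -3 + (0 + 1) = -3 + 1 = -2)
B = 1 (B = -4 + 5*1 = -4 + 5 = 1)
80*(B + f(4, 0)) = 80*(1 - 2) = 80*(-1) = -80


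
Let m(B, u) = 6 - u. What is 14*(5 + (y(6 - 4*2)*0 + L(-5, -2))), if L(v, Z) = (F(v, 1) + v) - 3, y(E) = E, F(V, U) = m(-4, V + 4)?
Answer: 56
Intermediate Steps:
F(V, U) = 2 - V (F(V, U) = 6 - (V + 4) = 6 - (4 + V) = 6 + (-4 - V) = 2 - V)
L(v, Z) = -1 (L(v, Z) = ((2 - v) + v) - 3 = 2 - 3 = -1)
14*(5 + (y(6 - 4*2)*0 + L(-5, -2))) = 14*(5 + ((6 - 4*2)*0 - 1)) = 14*(5 + ((6 - 8)*0 - 1)) = 14*(5 + (-2*0 - 1)) = 14*(5 + (0 - 1)) = 14*(5 - 1) = 14*4 = 56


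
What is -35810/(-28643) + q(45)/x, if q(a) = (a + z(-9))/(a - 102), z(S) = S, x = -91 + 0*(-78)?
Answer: 62259206/49523747 ≈ 1.2572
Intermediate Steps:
x = -91 (x = -91 + 0 = -91)
q(a) = (-9 + a)/(-102 + a) (q(a) = (a - 9)/(a - 102) = (-9 + a)/(-102 + a))
-35810/(-28643) + q(45)/x = -35810/(-28643) + ((-9 + 45)/(-102 + 45))/(-91) = -35810*(-1/28643) + (36/(-57))*(-1/91) = 35810/28643 - 1/57*36*(-1/91) = 35810/28643 - 12/19*(-1/91) = 35810/28643 + 12/1729 = 62259206/49523747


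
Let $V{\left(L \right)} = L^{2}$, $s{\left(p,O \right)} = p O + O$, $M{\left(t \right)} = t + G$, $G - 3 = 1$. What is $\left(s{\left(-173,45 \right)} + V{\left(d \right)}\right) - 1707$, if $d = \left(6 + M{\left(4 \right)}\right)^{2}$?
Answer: $28969$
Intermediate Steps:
$G = 4$ ($G = 3 + 1 = 4$)
$M{\left(t \right)} = 4 + t$ ($M{\left(t \right)} = t + 4 = 4 + t$)
$s{\left(p,O \right)} = O + O p$ ($s{\left(p,O \right)} = O p + O = O + O p$)
$d = 196$ ($d = \left(6 + \left(4 + 4\right)\right)^{2} = \left(6 + 8\right)^{2} = 14^{2} = 196$)
$\left(s{\left(-173,45 \right)} + V{\left(d \right)}\right) - 1707 = \left(45 \left(1 - 173\right) + 196^{2}\right) - 1707 = \left(45 \left(-172\right) + 38416\right) - 1707 = \left(-7740 + 38416\right) - 1707 = 30676 - 1707 = 28969$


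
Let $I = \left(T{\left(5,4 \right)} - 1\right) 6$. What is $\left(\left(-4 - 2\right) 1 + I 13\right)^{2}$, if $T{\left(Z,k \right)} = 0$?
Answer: $7056$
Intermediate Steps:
$I = -6$ ($I = \left(0 - 1\right) 6 = \left(-1\right) 6 = -6$)
$\left(\left(-4 - 2\right) 1 + I 13\right)^{2} = \left(\left(-4 - 2\right) 1 - 78\right)^{2} = \left(\left(-6\right) 1 - 78\right)^{2} = \left(-6 - 78\right)^{2} = \left(-84\right)^{2} = 7056$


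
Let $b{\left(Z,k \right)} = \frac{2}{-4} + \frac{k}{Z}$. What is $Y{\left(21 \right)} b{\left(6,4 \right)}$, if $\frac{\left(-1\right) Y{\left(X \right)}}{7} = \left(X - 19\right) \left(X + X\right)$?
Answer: $-98$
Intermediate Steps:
$b{\left(Z,k \right)} = - \frac{1}{2} + \frac{k}{Z}$ ($b{\left(Z,k \right)} = 2 \left(- \frac{1}{4}\right) + \frac{k}{Z} = - \frac{1}{2} + \frac{k}{Z}$)
$Y{\left(X \right)} = - 14 X \left(-19 + X\right)$ ($Y{\left(X \right)} = - 7 \left(X - 19\right) \left(X + X\right) = - 7 \left(-19 + X\right) 2 X = - 7 \cdot 2 X \left(-19 + X\right) = - 14 X \left(-19 + X\right)$)
$Y{\left(21 \right)} b{\left(6,4 \right)} = 14 \cdot 21 \left(19 - 21\right) \frac{4 - 3}{6} = 14 \cdot 21 \left(-2\right) \frac{1}{6} \cdot 1 = \left(-588\right) \frac{1}{6} = -98$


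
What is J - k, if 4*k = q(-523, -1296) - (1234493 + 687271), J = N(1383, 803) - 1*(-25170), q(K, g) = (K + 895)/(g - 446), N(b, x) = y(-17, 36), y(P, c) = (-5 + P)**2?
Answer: 881617583/1742 ≈ 5.0610e+5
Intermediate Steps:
N(b, x) = 484 (N(b, x) = (-5 - 17)**2 = (-22)**2 = 484)
q(K, g) = (895 + K)/(-446 + g)
J = 25654 (J = 484 - 1*(-25170) = 484 + 25170 = 25654)
k = -836928315/1742 (k = ((895 - 523)/(-446 - 1296) - (1234493 + 687271))/4 = (372/(-1742) - 1*1921764)/4 = (-1/1742*372 - 1921764)/4 = (-186/871 - 1921764)/4 = (1/4)*(-1673856630/871) = -836928315/1742 ≈ -4.8044e+5)
J - k = 25654 - 1*(-836928315/1742) = 25654 + 836928315/1742 = 881617583/1742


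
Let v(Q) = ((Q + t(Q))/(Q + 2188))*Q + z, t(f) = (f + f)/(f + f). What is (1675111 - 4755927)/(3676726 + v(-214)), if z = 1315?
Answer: -506794232/605041543 ≈ -0.83762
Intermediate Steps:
t(f) = 1 (t(f) = (2*f)/((2*f)) = (2*f)*(1/(2*f)) = 1)
v(Q) = 1315 + Q*(1 + Q)/(2188 + Q) (v(Q) = ((Q + 1)/(Q + 2188))*Q + 1315 = ((1 + Q)/(2188 + Q))*Q + 1315 = Q*(1 + Q)/(2188 + Q) + 1315 = 1315 + Q*(1 + Q)/(2188 + Q))
(1675111 - 4755927)/(3676726 + v(-214)) = (1675111 - 4755927)/(3676726 + (2877220 + (-214)² + 1316*(-214))/(2188 - 214)) = -3080816/(3676726 + (2877220 + 45796 - 281624)/1974) = -3080816/(3676726 + (1/1974)*2641392) = -3080816/(3676726 + 440232/329) = -3080816/1210083086/329 = -3080816*329/1210083086 = -506794232/605041543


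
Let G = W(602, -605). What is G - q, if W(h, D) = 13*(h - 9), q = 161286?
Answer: -153577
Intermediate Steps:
W(h, D) = -117 + 13*h (W(h, D) = 13*(-9 + h) = -117 + 13*h)
G = 7709 (G = -117 + 13*602 = -117 + 7826 = 7709)
G - q = 7709 - 1*161286 = 7709 - 161286 = -153577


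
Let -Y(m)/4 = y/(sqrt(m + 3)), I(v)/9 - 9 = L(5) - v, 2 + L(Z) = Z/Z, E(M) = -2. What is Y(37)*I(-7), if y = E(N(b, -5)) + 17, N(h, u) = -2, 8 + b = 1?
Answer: -405*sqrt(10) ≈ -1280.7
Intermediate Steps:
b = -7 (b = -8 + 1 = -7)
L(Z) = -1 (L(Z) = -2 + Z/Z = -2 + 1 = -1)
I(v) = 72 - 9*v (I(v) = 81 + 9*(-1 - v) = 81 + (-9 - 9*v) = 72 - 9*v)
y = 15 (y = -2 + 17 = 15)
Y(m) = -60/sqrt(3 + m) (Y(m) = -60/(sqrt(m + 3)) = -60/(sqrt(3 + m)) = -60/sqrt(3 + m))
Y(37)*I(-7) = (-60/sqrt(3 + 37))*(72 - 9*(-7)) = (-3*sqrt(10))*(72 + 63) = -3*sqrt(10)*135 = -405*sqrt(10)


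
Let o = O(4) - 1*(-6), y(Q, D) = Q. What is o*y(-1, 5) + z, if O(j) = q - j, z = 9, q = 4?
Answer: 3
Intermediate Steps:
O(j) = 4 - j
o = 6 (o = (4 - 1*4) - 1*(-6) = (4 - 4) + 6 = 0 + 6 = 6)
o*y(-1, 5) + z = 6*(-1) + 9 = -6 + 9 = 3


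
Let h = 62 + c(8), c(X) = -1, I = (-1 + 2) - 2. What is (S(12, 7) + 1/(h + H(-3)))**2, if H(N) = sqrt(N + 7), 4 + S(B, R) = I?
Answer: 98596/3969 ≈ 24.842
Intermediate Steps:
I = -1 (I = 1 - 2 = -1)
S(B, R) = -5 (S(B, R) = -4 - 1 = -5)
H(N) = sqrt(7 + N)
h = 61 (h = 62 - 1 = 61)
(S(12, 7) + 1/(h + H(-3)))**2 = (-5 + 1/(61 + sqrt(7 - 3)))**2 = (-5 + 1/(61 + sqrt(4)))**2 = (-5 + 1/(61 + 2))**2 = (-5 + 1/63)**2 = (-314/63)**2 = 98596/3969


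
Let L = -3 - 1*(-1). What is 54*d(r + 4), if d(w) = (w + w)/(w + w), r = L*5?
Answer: 54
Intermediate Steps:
L = -2 (L = -3 + 1 = -2)
r = -10 (r = -2*5 = -10)
d(w) = 1 (d(w) = (2*w)/((2*w)) = (2*w)*(1/(2*w)) = 1)
54*d(r + 4) = 54*1 = 54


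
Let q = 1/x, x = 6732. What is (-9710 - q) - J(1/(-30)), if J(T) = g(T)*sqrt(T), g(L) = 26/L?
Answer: -65367721/6732 + 26*I*sqrt(30) ≈ -9710.0 + 142.41*I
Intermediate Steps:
q = 1/6732 ≈ 0.00014854
J(T) = 26/sqrt(T) (J(T) = (26/T)*sqrt(T) = 26/sqrt(T))
(-9710 - q) - J(1/(-30)) = (-9710 - 1*1/6732) - 26/sqrt(1/(-30)) = (-9710 - 1/6732) - 26/sqrt(-1/30) = -65367721/6732 - 26*(-I*sqrt(30)) = -65367721/6732 - (-26)*I*sqrt(30) = -65367721/6732 + 26*I*sqrt(30)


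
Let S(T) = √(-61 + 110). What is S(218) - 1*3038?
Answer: -3031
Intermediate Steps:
S(T) = 7 (S(T) = √49 = 7)
S(218) - 1*3038 = 7 - 1*3038 = 7 - 3038 = -3031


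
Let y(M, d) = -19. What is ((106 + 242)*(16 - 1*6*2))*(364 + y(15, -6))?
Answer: 480240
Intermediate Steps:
((106 + 242)*(16 - 1*6*2))*(364 + y(15, -6)) = ((106 + 242)*(16 - 1*6*2))*(364 - 19) = (348*(16 - 6*2))*345 = (348*(16 - 12))*345 = (348*4)*345 = 1392*345 = 480240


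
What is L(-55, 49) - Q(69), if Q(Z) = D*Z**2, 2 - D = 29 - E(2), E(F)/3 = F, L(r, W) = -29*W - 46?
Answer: 98514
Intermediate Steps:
L(r, W) = -46 - 29*W
E(F) = 3*F
D = -21 (D = 2 - (29 - 3*2) = 2 - (29 - 1*6) = 2 - (29 - 6) = 2 - 1*23 = 2 - 23 = -21)
Q(Z) = -21*Z**2
L(-55, 49) - Q(69) = (-46 - 29*49) - (-21)*69**2 = (-46 - 1421) - (-21)*4761 = -1467 - 1*(-99981) = -1467 + 99981 = 98514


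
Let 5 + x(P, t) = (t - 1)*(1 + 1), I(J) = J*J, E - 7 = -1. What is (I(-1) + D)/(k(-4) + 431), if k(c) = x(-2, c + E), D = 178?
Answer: 179/428 ≈ 0.41822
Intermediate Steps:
E = 6 (E = 7 - 1 = 6)
I(J) = J²
x(P, t) = -7 + 2*t (x(P, t) = -5 + (t - 1)*(1 + 1) = -5 + (-1 + t)*2 = -5 + (-2 + 2*t) = -7 + 2*t)
k(c) = 5 + 2*c (k(c) = -7 + 2*(c + 6) = -7 + 2*(6 + c) = -7 + (12 + 2*c) = 5 + 2*c)
(I(-1) + D)/(k(-4) + 431) = ((-1)² + 178)/((5 + 2*(-4)) + 431) = (1 + 178)/((5 - 8) + 431) = 179/(-3 + 431) = 179/428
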